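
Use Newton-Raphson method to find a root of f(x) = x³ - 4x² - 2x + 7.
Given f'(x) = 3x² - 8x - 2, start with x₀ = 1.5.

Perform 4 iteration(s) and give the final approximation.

f(x) = x³ - 4x² - 2x + 7
f'(x) = 3x² - 8x - 2
x₀ = 1.5

Newton-Raphson formula: x_{n+1} = x_n - f(x_n)/f'(x_n)

Iteration 1:
  f(1.500000) = -1.625000
  f'(1.500000) = -7.250000
  x_1 = 1.500000 - (-1.625000)/(-7.250000) = 1.275862
Iteration 2:
  f(1.275862) = 0.013859
  f'(1.275862) = -7.323424
  x_2 = 1.275862 - 0.013859/(-7.323424) = 1.277754
Iteration 3:
  f(1.277754) = -0.000001
  f'(1.277754) = -7.324066
  x_3 = 1.277754 - (-0.000001)/(-7.324066) = 1.277754
Iteration 4:
  f(1.277754) = 0.000000
  f'(1.277754) = -7.324066
  x_4 = 1.277754 - 0.000000/(-7.324066) = 1.277754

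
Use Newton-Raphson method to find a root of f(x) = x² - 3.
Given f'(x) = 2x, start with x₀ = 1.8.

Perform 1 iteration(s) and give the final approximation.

f(x) = x² - 3
f'(x) = 2x
x₀ = 1.8

Newton-Raphson formula: x_{n+1} = x_n - f(x_n)/f'(x_n)

Iteration 1:
  f(1.800000) = 0.240000
  f'(1.800000) = 3.600000
  x_1 = 1.800000 - 0.240000/3.600000 = 1.733333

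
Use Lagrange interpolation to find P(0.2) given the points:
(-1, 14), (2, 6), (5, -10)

Lagrange interpolation formula:
P(x) = Σ yᵢ × Lᵢ(x)
where Lᵢ(x) = Π_{j≠i} (x - xⱼ)/(xᵢ - xⱼ)

L_0(0.2) = (0.2 - 2)/(-1 - 2) × (0.2 - 5)/(-1 - 5) = 0.480000
L_1(0.2) = (0.2 - (-1))/(2 - (-1)) × (0.2 - 5)/(2 - 5) = 0.640000
L_2(0.2) = (0.2 - (-1))/(5 - (-1)) × (0.2 - 2)/(5 - 2) = -0.120000

P(0.2) = 14×L_0(0.2) + 6×L_1(0.2) + (-10)×L_2(0.2)
P(0.2) = 11.760000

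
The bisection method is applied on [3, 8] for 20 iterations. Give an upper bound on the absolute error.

Bisection error bound: |error| ≤ (b-a)/2^n
|error| ≤ (8 - 3)/2^20 = 5/2^20
|error| ≤ 0.0000047684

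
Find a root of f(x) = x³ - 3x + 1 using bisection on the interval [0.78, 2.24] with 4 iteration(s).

f(x) = x³ - 3x + 1
Initial interval: [0.78, 2.24]

Iteration 1:
  c_1 = (0.780000 + 2.240000)/2 = 1.510000
  f(c_1) = f(1.510000) = -0.087049
  f(a) × f(c) ≥ 0, new interval: [1.510000, 2.240000]
Iteration 2:
  c_2 = (1.510000 + 2.240000)/2 = 1.875000
  f(c_2) = f(1.875000) = 1.966797
  f(a) × f(c) < 0, new interval: [1.510000, 1.875000]
Iteration 3:
  c_3 = (1.510000 + 1.875000)/2 = 1.692500
  f(c_3) = f(1.692500) = 0.770761
  f(a) × f(c) < 0, new interval: [1.510000, 1.692500]
Iteration 4:
  c_4 = (1.510000 + 1.692500)/2 = 1.601250
  f(c_4) = f(1.601250) = 0.301858
  f(a) × f(c) < 0, new interval: [1.510000, 1.601250]

After 4 iteration(s), the approximation is c_4 = 1.601250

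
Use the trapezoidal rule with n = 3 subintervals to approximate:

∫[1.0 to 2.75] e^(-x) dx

f(x) = e^(-x)
a = 1.0, b = 2.75, n = 3
h = (b - a)/n = 0.583333

Trapezoidal rule: (h/2)[f(x₀) + 2f(x₁) + 2f(x₂) + ... + f(xₙ)]

x_0 = 1.0000, f(x_0) = 0.367879, coefficient = 1
x_1 = 1.5833, f(x_1) = 0.205290, coefficient = 2
x_2 = 2.1667, f(x_2) = 0.114559, coefficient = 2
x_3 = 2.7500, f(x_3) = 0.063928, coefficient = 1

I ≈ (0.583333/2) × 1.071504 = 0.312522
Exact value: 0.303952
Error: 0.008571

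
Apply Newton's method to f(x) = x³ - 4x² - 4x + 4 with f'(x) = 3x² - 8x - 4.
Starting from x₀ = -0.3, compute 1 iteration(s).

f(x) = x³ - 4x² - 4x + 4
f'(x) = 3x² - 8x - 4
x₀ = -0.3

Newton-Raphson formula: x_{n+1} = x_n - f(x_n)/f'(x_n)

Iteration 1:
  f(-0.300000) = 4.813000
  f'(-0.300000) = -1.330000
  x_1 = -0.300000 - 4.813000/(-1.330000) = 3.318797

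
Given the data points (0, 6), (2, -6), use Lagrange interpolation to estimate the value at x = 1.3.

Lagrange interpolation formula:
P(x) = Σ yᵢ × Lᵢ(x)
where Lᵢ(x) = Π_{j≠i} (x - xⱼ)/(xᵢ - xⱼ)

L_0(1.3) = (1.3 - 2)/(0 - 2) = 0.350000
L_1(1.3) = (1.3 - 0)/(2 - 0) = 0.650000

P(1.3) = 6×L_0(1.3) + (-6)×L_1(1.3)
P(1.3) = -1.800000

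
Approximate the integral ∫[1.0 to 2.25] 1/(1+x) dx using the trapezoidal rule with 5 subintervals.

f(x) = 1/(1+x)
a = 1.0, b = 2.25, n = 5
h = (b - a)/n = 0.250000

Trapezoidal rule: (h/2)[f(x₀) + 2f(x₁) + 2f(x₂) + ... + f(xₙ)]

x_0 = 1.0000, f(x_0) = 0.500000, coefficient = 1
x_1 = 1.2500, f(x_1) = 0.444444, coefficient = 2
x_2 = 1.5000, f(x_2) = 0.400000, coefficient = 2
x_3 = 1.7500, f(x_3) = 0.363636, coefficient = 2
x_4 = 2.0000, f(x_4) = 0.333333, coefficient = 2
x_5 = 2.2500, f(x_5) = 0.307692, coefficient = 1

I ≈ (0.250000/2) × 3.890521 = 0.486315
Exact value: 0.485508
Error: 0.000807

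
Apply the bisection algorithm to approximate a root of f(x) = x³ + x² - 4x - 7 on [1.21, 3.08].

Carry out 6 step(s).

f(x) = x³ + x² - 4x - 7
Initial interval: [1.21, 3.08]

Iteration 1:
  c_1 = (1.210000 + 3.080000)/2 = 2.145000
  f(c_1) = f(2.145000) = -1.109776
  f(a) × f(c) ≥ 0, new interval: [2.145000, 3.080000]
Iteration 2:
  c_2 = (2.145000 + 3.080000)/2 = 2.612500
  f(c_2) = f(2.612500) = 7.205877
  f(a) × f(c) < 0, new interval: [2.145000, 2.612500]
Iteration 3:
  c_3 = (2.145000 + 2.612500)/2 = 2.378750
  f(c_3) = f(2.378750) = 2.603493
  f(a) × f(c) < 0, new interval: [2.145000, 2.378750]
Iteration 4:
  c_4 = (2.145000 + 2.378750)/2 = 2.261875
  f(c_4) = f(2.261875) = 0.640509
  f(a) × f(c) < 0, new interval: [2.145000, 2.261875]
Iteration 5:
  c_5 = (2.145000 + 2.261875)/2 = 2.203437
  f(c_5) = f(2.203437) = -0.260623
  f(a) × f(c) ≥ 0, new interval: [2.203437, 2.261875]
Iteration 6:
  c_6 = (2.203437 + 2.261875)/2 = 2.232656
  f(c_6) = f(2.232656) = 0.183371
  f(a) × f(c) < 0, new interval: [2.203437, 2.232656]

After 6 iteration(s), the approximation is c_6 = 2.232656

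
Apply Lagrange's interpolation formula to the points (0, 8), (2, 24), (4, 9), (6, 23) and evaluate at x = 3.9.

Lagrange interpolation formula:
P(x) = Σ yᵢ × Lᵢ(x)
where Lᵢ(x) = Π_{j≠i} (x - xⱼ)/(xᵢ - xⱼ)

L_0(3.9) = (3.9 - 2)/(0 - 2) × (3.9 - 4)/(0 - 4) × (3.9 - 6)/(0 - 6) = -0.008313
L_1(3.9) = (3.9 - 0)/(2 - 0) × (3.9 - 4)/(2 - 4) × (3.9 - 6)/(2 - 6) = 0.051188
L_2(3.9) = (3.9 - 0)/(4 - 0) × (3.9 - 2)/(4 - 2) × (3.9 - 6)/(4 - 6) = 0.972562
L_3(3.9) = (3.9 - 0)/(6 - 0) × (3.9 - 2)/(6 - 2) × (3.9 - 4)/(6 - 4) = -0.015438

P(3.9) = 8×L_0(3.9) + 24×L_1(3.9) + 9×L_2(3.9) + 23×L_3(3.9)
P(3.9) = 9.560000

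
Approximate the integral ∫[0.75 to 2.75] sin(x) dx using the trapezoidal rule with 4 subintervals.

f(x) = sin(x)
a = 0.75, b = 2.75, n = 4
h = (b - a)/n = 0.500000

Trapezoidal rule: (h/2)[f(x₀) + 2f(x₁) + 2f(x₂) + ... + f(xₙ)]

x_0 = 0.7500, f(x_0) = 0.681639, coefficient = 1
x_1 = 1.2500, f(x_1) = 0.948985, coefficient = 2
x_2 = 1.7500, f(x_2) = 0.983986, coefficient = 2
x_3 = 2.2500, f(x_3) = 0.778073, coefficient = 2
x_4 = 2.7500, f(x_4) = 0.381661, coefficient = 1

I ≈ (0.500000/2) × 6.485387 = 1.621347
Exact value: 1.655991
Error: 0.034644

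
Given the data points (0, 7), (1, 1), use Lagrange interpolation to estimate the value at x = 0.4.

Lagrange interpolation formula:
P(x) = Σ yᵢ × Lᵢ(x)
where Lᵢ(x) = Π_{j≠i} (x - xⱼ)/(xᵢ - xⱼ)

L_0(0.4) = (0.4 - 1)/(0 - 1) = 0.600000
L_1(0.4) = (0.4 - 0)/(1 - 0) = 0.400000

P(0.4) = 7×L_0(0.4) + 1×L_1(0.4)
P(0.4) = 4.600000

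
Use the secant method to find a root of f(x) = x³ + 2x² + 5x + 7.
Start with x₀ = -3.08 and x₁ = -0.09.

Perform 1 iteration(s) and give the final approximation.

f(x) = x³ + 2x² + 5x + 7
x₀ = -3.08, x₁ = -0.09

Secant formula: x_{n+1} = x_n - f(x_n)(x_n - x_{n-1})/(f(x_n) - f(x_{n-1}))

Iteration 1:
  f(-3.080000) = -18.645312
  f(-0.090000) = 6.565471
  x_2 = -0.090000 - 6.565471×(-0.090000 - (-3.080000))/(6.565471 - (-18.645312))
       = -0.868665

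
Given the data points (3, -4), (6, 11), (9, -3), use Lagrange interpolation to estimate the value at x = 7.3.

Lagrange interpolation formula:
P(x) = Σ yᵢ × Lᵢ(x)
where Lᵢ(x) = Π_{j≠i} (x - xⱼ)/(xᵢ - xⱼ)

L_0(7.3) = (7.3 - 6)/(3 - 6) × (7.3 - 9)/(3 - 9) = -0.122778
L_1(7.3) = (7.3 - 3)/(6 - 3) × (7.3 - 9)/(6 - 9) = 0.812222
L_2(7.3) = (7.3 - 3)/(9 - 3) × (7.3 - 6)/(9 - 6) = 0.310556

P(7.3) = (-4)×L_0(7.3) + 11×L_1(7.3) + (-3)×L_2(7.3)
P(7.3) = 8.493889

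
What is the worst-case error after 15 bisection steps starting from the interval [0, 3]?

Bisection error bound: |error| ≤ (b-a)/2^n
|error| ≤ (3 - 0)/2^15 = 3/2^15
|error| ≤ 0.0000915527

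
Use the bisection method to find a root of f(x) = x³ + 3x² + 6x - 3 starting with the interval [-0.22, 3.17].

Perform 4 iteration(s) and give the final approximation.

f(x) = x³ + 3x² + 6x - 3
Initial interval: [-0.22, 3.17]

Iteration 1:
  c_1 = (-0.220000 + 3.170000)/2 = 1.475000
  f(c_1) = f(1.475000) = 15.585922
  f(a) × f(c) < 0, new interval: [-0.220000, 1.475000]
Iteration 2:
  c_2 = (-0.220000 + 1.475000)/2 = 0.627500
  f(c_2) = f(0.627500) = 2.193351
  f(a) × f(c) < 0, new interval: [-0.220000, 0.627500]
Iteration 3:
  c_3 = (-0.220000 + 0.627500)/2 = 0.203750
  f(c_3) = f(0.203750) = -1.644499
  f(a) × f(c) ≥ 0, new interval: [0.203750, 0.627500]
Iteration 4:
  c_4 = (0.203750 + 0.627500)/2 = 0.415625
  f(c_4) = f(0.415625) = 0.083779
  f(a) × f(c) < 0, new interval: [0.203750, 0.415625]

After 4 iteration(s), the approximation is c_4 = 0.415625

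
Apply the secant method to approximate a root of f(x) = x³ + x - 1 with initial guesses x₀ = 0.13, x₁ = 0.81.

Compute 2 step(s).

f(x) = x³ + x - 1
x₀ = 0.13, x₁ = 0.81

Secant formula: x_{n+1} = x_n - f(x_n)(x_n - x_{n-1})/(f(x_n) - f(x_{n-1}))

Iteration 1:
  f(0.130000) = -0.867803
  f(0.810000) = 0.341441
  x_2 = 0.810000 - 0.341441×(0.810000 - 0.130000)/(0.341441 - (-0.867803))
       = 0.617996
Iteration 2:
  f(0.810000) = 0.341441
  f(0.617996) = -0.145980
  x_3 = 0.617996 - (-0.145980)×(0.617996 - 0.810000)/(-0.145980 - 0.341441)
       = 0.675500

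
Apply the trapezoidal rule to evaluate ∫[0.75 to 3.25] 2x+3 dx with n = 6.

f(x) = 2x+3
a = 0.75, b = 3.25, n = 6
h = (b - a)/n = 0.416667

Trapezoidal rule: (h/2)[f(x₀) + 2f(x₁) + 2f(x₂) + ... + f(xₙ)]

x_0 = 0.7500, f(x_0) = 4.500000, coefficient = 1
x_1 = 1.1667, f(x_1) = 5.333333, coefficient = 2
x_2 = 1.5833, f(x_2) = 6.166667, coefficient = 2
x_3 = 2.0000, f(x_3) = 7.000000, coefficient = 2
x_4 = 2.4167, f(x_4) = 7.833333, coefficient = 2
x_5 = 2.8333, f(x_5) = 8.666667, coefficient = 2
x_6 = 3.2500, f(x_6) = 9.500000, coefficient = 1

I ≈ (0.416667/2) × 84.000000 = 17.500000
Exact value: 17.500000
Error: 0.000000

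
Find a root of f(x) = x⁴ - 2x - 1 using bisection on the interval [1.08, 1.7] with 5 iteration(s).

f(x) = x⁴ - 2x - 1
Initial interval: [1.08, 1.7]

Iteration 1:
  c_1 = (1.080000 + 1.700000)/2 = 1.390000
  f(c_1) = f(1.390000) = -0.046990
  f(a) × f(c) ≥ 0, new interval: [1.390000, 1.700000]
Iteration 2:
  c_2 = (1.390000 + 1.700000)/2 = 1.545000
  f(c_2) = f(1.545000) = 1.607888
  f(a) × f(c) < 0, new interval: [1.390000, 1.545000]
Iteration 3:
  c_3 = (1.390000 + 1.545000)/2 = 1.467500
  f(c_3) = f(1.467500) = 0.702805
  f(a) × f(c) < 0, new interval: [1.390000, 1.467500]
Iteration 4:
  c_4 = (1.390000 + 1.467500)/2 = 1.428750
  f(c_4) = f(1.428750) = 0.309514
  f(a) × f(c) < 0, new interval: [1.390000, 1.428750]
Iteration 5:
  c_5 = (1.390000 + 1.428750)/2 = 1.409375
  f(c_5) = f(1.409375) = 0.126788
  f(a) × f(c) < 0, new interval: [1.390000, 1.409375]

After 5 iteration(s), the approximation is c_5 = 1.409375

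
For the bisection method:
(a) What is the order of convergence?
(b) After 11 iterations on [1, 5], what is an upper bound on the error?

(a) Bisection has linear (order 1) convergence; the error is halved each step.

(b) Error bound = (b-a)/2^n = (5 - 1)/2^{11}
    = 4/2^{11}

(a) 1 (linear); (b) error ≤ 1.95e-03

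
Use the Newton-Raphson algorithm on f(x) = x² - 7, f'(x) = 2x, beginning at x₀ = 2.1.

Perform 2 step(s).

f(x) = x² - 7
f'(x) = 2x
x₀ = 2.1

Newton-Raphson formula: x_{n+1} = x_n - f(x_n)/f'(x_n)

Iteration 1:
  f(2.100000) = -2.590000
  f'(2.100000) = 4.200000
  x_1 = 2.100000 - (-2.590000)/4.200000 = 2.716667
Iteration 2:
  f(2.716667) = 0.380278
  f'(2.716667) = 5.433333
  x_2 = 2.716667 - 0.380278/5.433333 = 2.646677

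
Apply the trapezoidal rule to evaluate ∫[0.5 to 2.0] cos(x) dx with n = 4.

f(x) = cos(x)
a = 0.5, b = 2.0, n = 4
h = (b - a)/n = 0.375000

Trapezoidal rule: (h/2)[f(x₀) + 2f(x₁) + 2f(x₂) + ... + f(xₙ)]

x_0 = 0.5000, f(x_0) = 0.877583, coefficient = 1
x_1 = 0.8750, f(x_1) = 0.640997, coefficient = 2
x_2 = 1.2500, f(x_2) = 0.315322, coefficient = 2
x_3 = 1.6250, f(x_3) = -0.054177, coefficient = 2
x_4 = 2.0000, f(x_4) = -0.416147, coefficient = 1

I ≈ (0.375000/2) × 2.265720 = 0.424822
Exact value: 0.429872
Error: 0.005049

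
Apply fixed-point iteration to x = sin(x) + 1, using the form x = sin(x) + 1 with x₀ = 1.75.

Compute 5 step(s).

Equation: x = sin(x) + 1
Fixed-point form: x = sin(x) + 1
x₀ = 1.75

x_1 = g(1.750000) = 1.983986
x_2 = g(1.983986) = 1.915845
x_3 = g(1.915845) = 1.941059
x_4 = g(1.941059) = 1.932232
x_5 = g(1.932232) = 1.935390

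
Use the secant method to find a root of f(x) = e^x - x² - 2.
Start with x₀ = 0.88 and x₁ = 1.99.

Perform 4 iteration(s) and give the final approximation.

f(x) = e^x - x² - 2
x₀ = 0.88, x₁ = 1.99

Secant formula: x_{n+1} = x_n - f(x_n)(x_n - x_{n-1})/(f(x_n) - f(x_{n-1}))

Iteration 1:
  f(0.880000) = -0.363500
  f(1.990000) = 1.355434
  x_2 = 1.990000 - 1.355434×(1.990000 - 0.880000)/(1.355434 - (-0.363500))
       = 1.114730
Iteration 2:
  f(1.990000) = 1.355434
  f(1.114730) = -0.193878
  x_3 = 1.114730 - (-0.193878)×(1.114730 - 1.990000)/(-0.193878 - 1.355434)
       = 1.224260
Iteration 3:
  f(1.114730) = -0.193878
  f(1.224260) = -0.097165
  x_4 = 1.224260 - (-0.097165)×(1.224260 - 1.114730)/(-0.097165 - (-0.193878))
       = 1.334301
Iteration 4:
  f(1.224260) = -0.097165
  f(1.334301) = 0.016982
  x_5 = 1.334301 - 0.016982×(1.334301 - 1.224260)/(0.016982 - (-0.097165))
       = 1.317930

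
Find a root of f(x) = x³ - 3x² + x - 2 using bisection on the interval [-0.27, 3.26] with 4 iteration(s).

f(x) = x³ - 3x² + x - 2
Initial interval: [-0.27, 3.26]

Iteration 1:
  c_1 = (-0.270000 + 3.260000)/2 = 1.495000
  f(c_1) = f(1.495000) = -3.868713
  f(a) × f(c) ≥ 0, new interval: [1.495000, 3.260000]
Iteration 2:
  c_2 = (1.495000 + 3.260000)/2 = 2.377500
  f(c_2) = f(2.377500) = -3.141185
  f(a) × f(c) ≥ 0, new interval: [2.377500, 3.260000]
Iteration 3:
  c_3 = (2.377500 + 3.260000)/2 = 2.818750
  f(c_3) = f(2.818750) = -0.621345
  f(a) × f(c) ≥ 0, new interval: [2.818750, 3.260000]
Iteration 4:
  c_4 = (2.818750 + 3.260000)/2 = 3.039375
  f(c_4) = f(3.039375) = 1.403113
  f(a) × f(c) < 0, new interval: [2.818750, 3.039375]

After 4 iteration(s), the approximation is c_4 = 3.039375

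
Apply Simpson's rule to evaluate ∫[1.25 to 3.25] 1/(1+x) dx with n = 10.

f(x) = 1/(1+x)
a = 1.25, b = 3.25, n = 10
h = (b - a)/n = 0.200000

Simpson's rule: (h/3)[f(x₀) + 4f(x₁) + 2f(x₂) + ... + f(xₙ)]

x_0 = 1.2500, f(x_0) = 0.444444, coefficient = 1
x_1 = 1.4500, f(x_1) = 0.408163, coefficient = 4
x_2 = 1.6500, f(x_2) = 0.377358, coefficient = 2
x_3 = 1.8500, f(x_3) = 0.350877, coefficient = 4
x_4 = 2.0500, f(x_4) = 0.327869, coefficient = 2
x_5 = 2.2500, f(x_5) = 0.307692, coefficient = 4
x_6 = 2.4500, f(x_6) = 0.289855, coefficient = 2
x_7 = 2.6500, f(x_7) = 0.273973, coefficient = 4
x_8 = 2.8500, f(x_8) = 0.259740, coefficient = 2
x_9 = 3.0500, f(x_9) = 0.246914, coefficient = 4
x_10 = 3.2500, f(x_10) = 0.235294, coefficient = 1

I ≈ (0.200000/3) × 9.539860 = 0.635991
Exact value: 0.635989
Error: 0.000002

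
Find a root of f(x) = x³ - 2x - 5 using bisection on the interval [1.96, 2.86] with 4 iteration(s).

f(x) = x³ - 2x - 5
Initial interval: [1.96, 2.86]

Iteration 1:
  c_1 = (1.960000 + 2.860000)/2 = 2.410000
  f(c_1) = f(2.410000) = 4.177521
  f(a) × f(c) < 0, new interval: [1.960000, 2.410000]
Iteration 2:
  c_2 = (1.960000 + 2.410000)/2 = 2.185000
  f(c_2) = f(2.185000) = 1.061682
  f(a) × f(c) < 0, new interval: [1.960000, 2.185000]
Iteration 3:
  c_3 = (1.960000 + 2.185000)/2 = 2.072500
  f(c_3) = f(2.072500) = -0.243081
  f(a) × f(c) ≥ 0, new interval: [2.072500, 2.185000]
Iteration 4:
  c_4 = (2.072500 + 2.185000)/2 = 2.128750
  f(c_4) = f(2.128750) = 0.389094
  f(a) × f(c) < 0, new interval: [2.072500, 2.128750]

After 4 iteration(s), the approximation is c_4 = 2.128750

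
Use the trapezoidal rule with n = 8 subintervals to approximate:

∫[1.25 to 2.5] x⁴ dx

f(x) = x⁴
a = 1.25, b = 2.5, n = 8
h = (b - a)/n = 0.156250

Trapezoidal rule: (h/2)[f(x₀) + 2f(x₁) + 2f(x₂) + ... + f(xₙ)]

x_0 = 1.2500, f(x_0) = 2.441406, coefficient = 1
x_1 = 1.4062, f(x_1) = 3.910661, coefficient = 2
x_2 = 1.5625, f(x_2) = 5.960464, coefficient = 2
x_3 = 1.7188, f(x_3) = 8.726716, coefficient = 2
x_4 = 1.8750, f(x_4) = 12.359619, coefficient = 2
x_5 = 2.0312, f(x_5) = 17.023683, coefficient = 2
x_6 = 2.1875, f(x_6) = 22.897720, coefficient = 2
x_7 = 2.3438, f(x_7) = 30.174851, coefficient = 2
x_8 = 2.5000, f(x_8) = 39.062500, coefficient = 1

I ≈ (0.156250/2) × 243.611336 = 19.032136
Exact value: 18.920898
Error: 0.111237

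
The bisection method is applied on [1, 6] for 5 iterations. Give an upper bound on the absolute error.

Bisection error bound: |error| ≤ (b-a)/2^n
|error| ≤ (6 - 1)/2^5 = 5/2^5
|error| ≤ 0.1562500000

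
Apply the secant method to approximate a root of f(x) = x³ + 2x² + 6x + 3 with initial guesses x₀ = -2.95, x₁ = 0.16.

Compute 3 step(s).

f(x) = x³ + 2x² + 6x + 3
x₀ = -2.95, x₁ = 0.16

Secant formula: x_{n+1} = x_n - f(x_n)(x_n - x_{n-1})/(f(x_n) - f(x_{n-1}))

Iteration 1:
  f(-2.950000) = -22.967375
  f(0.160000) = 4.015296
  x_2 = 0.160000 - 4.015296×(0.160000 - (-2.950000))/(4.015296 - (-22.967375))
       = -0.302800
Iteration 2:
  f(0.160000) = 4.015296
  f(-0.302800) = 1.338814
  x_3 = -0.302800 - 1.338814×(-0.302800 - 0.160000)/(1.338814 - 4.015296)
       = -0.534299
Iteration 3:
  f(-0.302800) = 1.338814
  f(-0.534299) = 0.212629
  x_4 = -0.534299 - 0.212629×(-0.534299 - (-0.302800))/(0.212629 - 1.338814)
       = -0.578007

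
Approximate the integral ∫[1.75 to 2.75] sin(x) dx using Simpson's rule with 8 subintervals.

f(x) = sin(x)
a = 1.75, b = 2.75, n = 8
h = (b - a)/n = 0.125000

Simpson's rule: (h/3)[f(x₀) + 4f(x₁) + 2f(x₂) + ... + f(xₙ)]

x_0 = 1.7500, f(x_0) = 0.983986, coefficient = 1
x_1 = 1.8750, f(x_1) = 0.954086, coefficient = 4
x_2 = 2.0000, f(x_2) = 0.909297, coefficient = 2
x_3 = 2.1250, f(x_3) = 0.850320, coefficient = 4
x_4 = 2.2500, f(x_4) = 0.778073, coefficient = 2
x_5 = 2.3750, f(x_5) = 0.693685, coefficient = 4
x_6 = 2.5000, f(x_6) = 0.598472, coefficient = 2
x_7 = 2.6250, f(x_7) = 0.493920, coefficient = 4
x_8 = 2.7500, f(x_8) = 0.381661, coefficient = 1

I ≈ (0.125000/3) × 17.905376 = 0.746057
Exact value: 0.746056
Error: 0.000001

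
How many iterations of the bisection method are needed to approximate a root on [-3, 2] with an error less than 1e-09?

We need (b-a)/2^n ≤ 1e-09
(2 - (-3))/2^n ≤ 1e-09
5/2^n ≤ 1e-09
2^n ≥ 5000000000
n ≥ log₂(5000000000) = 32.22
n ≥ 33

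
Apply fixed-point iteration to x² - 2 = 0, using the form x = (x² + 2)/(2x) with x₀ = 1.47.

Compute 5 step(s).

Equation: x² - 2 = 0
Fixed-point form: x = (x² + 2)/(2x)
x₀ = 1.47

x_1 = g(1.470000) = 1.415272
x_2 = g(1.415272) = 1.414214
x_3 = g(1.414214) = 1.414214
x_4 = g(1.414214) = 1.414214
x_5 = g(1.414214) = 1.414214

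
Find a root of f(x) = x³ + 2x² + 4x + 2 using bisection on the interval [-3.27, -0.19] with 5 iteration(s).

f(x) = x³ + 2x² + 4x + 2
Initial interval: [-3.27, -0.19]

Iteration 1:
  c_1 = (-3.270000 + (-0.190000))/2 = -1.730000
  f(c_1) = f(-1.730000) = -4.111917
  f(a) × f(c) ≥ 0, new interval: [-1.730000, -0.190000]
Iteration 2:
  c_2 = (-1.730000 + (-0.190000))/2 = -0.960000
  f(c_2) = f(-0.960000) = -0.881536
  f(a) × f(c) ≥ 0, new interval: [-0.960000, -0.190000]
Iteration 3:
  c_3 = (-0.960000 + (-0.190000))/2 = -0.575000
  f(c_3) = f(-0.575000) = 0.171141
  f(a) × f(c) < 0, new interval: [-0.960000, -0.575000]
Iteration 4:
  c_4 = (-0.960000 + (-0.575000))/2 = -0.767500
  f(c_4) = f(-0.767500) = -0.343988
  f(a) × f(c) ≥ 0, new interval: [-0.767500, -0.575000]
Iteration 5:
  c_5 = (-0.767500 + (-0.575000))/2 = -0.671250
  f(c_5) = f(-0.671250) = -0.086296
  f(a) × f(c) ≥ 0, new interval: [-0.671250, -0.575000]

After 5 iteration(s), the approximation is c_5 = -0.671250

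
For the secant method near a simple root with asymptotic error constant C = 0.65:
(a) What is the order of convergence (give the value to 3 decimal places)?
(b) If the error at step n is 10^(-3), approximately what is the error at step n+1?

(a) Secant method has superlinear convergence with order φ = (1+√5)/2 ≈ 1.618.
    This means |e_{n+1}| ≈ C|e_n|^1.618.

(b) With |e_n| = 10^(-3) and C = 0.65:
    |e_{n+1}| ≈ 0.65 × (10^(-3))^1.618 = 0.65 × 10^(-4.85)

(a) ≈ 1.618 (golden ratio); (b) |e_{n+1}| ≈ 9.095e-06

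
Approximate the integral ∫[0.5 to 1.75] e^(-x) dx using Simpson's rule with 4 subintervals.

f(x) = e^(-x)
a = 0.5, b = 1.75, n = 4
h = (b - a)/n = 0.312500

Simpson's rule: (h/3)[f(x₀) + 4f(x₁) + 2f(x₂) + ... + f(xₙ)]

x_0 = 0.5000, f(x_0) = 0.606531, coefficient = 1
x_1 = 0.8125, f(x_1) = 0.443747, coefficient = 4
x_2 = 1.1250, f(x_2) = 0.324652, coefficient = 2
x_3 = 1.4375, f(x_3) = 0.237521, coefficient = 4
x_4 = 1.7500, f(x_4) = 0.173774, coefficient = 1

I ≈ (0.312500/3) × 4.154682 = 0.432779
Exact value: 0.432757
Error: 0.000023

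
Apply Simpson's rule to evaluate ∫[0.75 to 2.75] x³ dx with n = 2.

f(x) = x³
a = 0.75, b = 2.75, n = 2
h = (b - a)/n = 1.000000

Simpson's rule: (h/3)[f(x₀) + 4f(x₁) + 2f(x₂) + ... + f(xₙ)]

x_0 = 0.7500, f(x_0) = 0.421875, coefficient = 1
x_1 = 1.7500, f(x_1) = 5.359375, coefficient = 4
x_2 = 2.7500, f(x_2) = 20.796875, coefficient = 1

I ≈ (1.000000/3) × 42.656250 = 14.218750
Exact value: 14.218750
Error: 0.000000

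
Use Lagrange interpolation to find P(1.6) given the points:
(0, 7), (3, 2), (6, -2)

Lagrange interpolation formula:
P(x) = Σ yᵢ × Lᵢ(x)
where Lᵢ(x) = Π_{j≠i} (x - xⱼ)/(xᵢ - xⱼ)

L_0(1.6) = (1.6 - 3)/(0 - 3) × (1.6 - 6)/(0 - 6) = 0.342222
L_1(1.6) = (1.6 - 0)/(3 - 0) × (1.6 - 6)/(3 - 6) = 0.782222
L_2(1.6) = (1.6 - 0)/(6 - 0) × (1.6 - 3)/(6 - 3) = -0.124444

P(1.6) = 7×L_0(1.6) + 2×L_1(1.6) + (-2)×L_2(1.6)
P(1.6) = 4.208889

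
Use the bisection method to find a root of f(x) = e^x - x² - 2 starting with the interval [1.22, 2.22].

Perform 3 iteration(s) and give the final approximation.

f(x) = e^x - x² - 2
Initial interval: [1.22, 2.22]

Iteration 1:
  c_1 = (1.220000 + 2.220000)/2 = 1.720000
  f(c_1) = f(1.720000) = 0.626128
  f(a) × f(c) < 0, new interval: [1.220000, 1.720000]
Iteration 2:
  c_2 = (1.220000 + 1.720000)/2 = 1.470000
  f(c_2) = f(1.470000) = 0.188335
  f(a) × f(c) < 0, new interval: [1.220000, 1.470000]
Iteration 3:
  c_3 = (1.220000 + 1.470000)/2 = 1.345000
  f(c_3) = f(1.345000) = 0.029162
  f(a) × f(c) < 0, new interval: [1.220000, 1.345000]

After 3 iteration(s), the approximation is c_3 = 1.345000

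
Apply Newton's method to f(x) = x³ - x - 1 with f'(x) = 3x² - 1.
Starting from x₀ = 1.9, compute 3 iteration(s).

f(x) = x³ - x - 1
f'(x) = 3x² - 1
x₀ = 1.9

Newton-Raphson formula: x_{n+1} = x_n - f(x_n)/f'(x_n)

Iteration 1:
  f(1.900000) = 3.959000
  f'(1.900000) = 9.830000
  x_1 = 1.900000 - 3.959000/9.830000 = 1.497253
Iteration 2:
  f(1.497253) = 0.859240
  f'(1.497253) = 5.725302
  x_2 = 1.497253 - 0.859240/5.725302 = 1.347176
Iteration 3:
  f(1.347176) = 0.097789
  f'(1.347176) = 4.444646
  x_3 = 1.347176 - 0.097789/4.444646 = 1.325174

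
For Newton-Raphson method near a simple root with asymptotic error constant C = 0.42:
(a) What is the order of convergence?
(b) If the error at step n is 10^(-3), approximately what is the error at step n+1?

(a) Newton-Raphson has quadratic (order 2) convergence near simple roots.
    This means |e_{n+1}| ≈ C|e_n|².

(b) With |e_n| = 10^(-3) and C = 0.42:
    |e_{n+1}| ≈ 0.42 × (10^(-3))² = 0.42 × 10^(-6)

(a) 2 (quadratic); (b) |e_{n+1}| ≈ 4.200e-07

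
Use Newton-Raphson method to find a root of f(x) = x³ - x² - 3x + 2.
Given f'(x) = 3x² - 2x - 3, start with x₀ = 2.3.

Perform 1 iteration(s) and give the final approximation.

f(x) = x³ - x² - 3x + 2
f'(x) = 3x² - 2x - 3
x₀ = 2.3

Newton-Raphson formula: x_{n+1} = x_n - f(x_n)/f'(x_n)

Iteration 1:
  f(2.300000) = 1.977000
  f'(2.300000) = 8.270000
  x_1 = 2.300000 - 1.977000/8.270000 = 2.060943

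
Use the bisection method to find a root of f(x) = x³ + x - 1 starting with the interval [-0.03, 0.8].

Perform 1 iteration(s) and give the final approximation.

f(x) = x³ + x - 1
Initial interval: [-0.03, 0.8]

Iteration 1:
  c_1 = (-0.030000 + 0.800000)/2 = 0.385000
  f(c_1) = f(0.385000) = -0.557933
  f(a) × f(c) ≥ 0, new interval: [0.385000, 0.800000]

After 1 iteration(s), the approximation is c_1 = 0.385000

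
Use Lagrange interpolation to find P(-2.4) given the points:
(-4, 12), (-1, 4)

Lagrange interpolation formula:
P(x) = Σ yᵢ × Lᵢ(x)
where Lᵢ(x) = Π_{j≠i} (x - xⱼ)/(xᵢ - xⱼ)

L_0(-2.4) = (-2.4 - (-1))/(-4 - (-1)) = 0.466667
L_1(-2.4) = (-2.4 - (-4))/(-1 - (-4)) = 0.533333

P(-2.4) = 12×L_0(-2.4) + 4×L_1(-2.4)
P(-2.4) = 7.733333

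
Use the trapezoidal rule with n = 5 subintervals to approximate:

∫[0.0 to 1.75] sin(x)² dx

f(x) = sin(x)²
a = 0.0, b = 1.75, n = 5
h = (b - a)/n = 0.350000

Trapezoidal rule: (h/2)[f(x₀) + 2f(x₁) + 2f(x₂) + ... + f(xₙ)]

x_0 = 0.0000, f(x_0) = 0.000000, coefficient = 1
x_1 = 0.3500, f(x_1) = 0.117579, coefficient = 2
x_2 = 0.7000, f(x_2) = 0.415016, coefficient = 2
x_3 = 1.0500, f(x_3) = 0.752423, coefficient = 2
x_4 = 1.4000, f(x_4) = 0.971111, coefficient = 2
x_5 = 1.7500, f(x_5) = 0.968228, coefficient = 1

I ≈ (0.350000/2) × 5.480487 = 0.959085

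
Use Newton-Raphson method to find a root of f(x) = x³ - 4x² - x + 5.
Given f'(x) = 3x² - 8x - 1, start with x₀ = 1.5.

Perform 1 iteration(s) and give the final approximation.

f(x) = x³ - 4x² - x + 5
f'(x) = 3x² - 8x - 1
x₀ = 1.5

Newton-Raphson formula: x_{n+1} = x_n - f(x_n)/f'(x_n)

Iteration 1:
  f(1.500000) = -2.125000
  f'(1.500000) = -6.250000
  x_1 = 1.500000 - (-2.125000)/(-6.250000) = 1.160000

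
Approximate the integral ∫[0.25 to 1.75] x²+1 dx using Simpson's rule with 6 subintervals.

f(x) = x²+1
a = 0.25, b = 1.75, n = 6
h = (b - a)/n = 0.250000

Simpson's rule: (h/3)[f(x₀) + 4f(x₁) + 2f(x₂) + ... + f(xₙ)]

x_0 = 0.2500, f(x_0) = 1.062500, coefficient = 1
x_1 = 0.5000, f(x_1) = 1.250000, coefficient = 4
x_2 = 0.7500, f(x_2) = 1.562500, coefficient = 2
x_3 = 1.0000, f(x_3) = 2.000000, coefficient = 4
x_4 = 1.2500, f(x_4) = 2.562500, coefficient = 2
x_5 = 1.5000, f(x_5) = 3.250000, coefficient = 4
x_6 = 1.7500, f(x_6) = 4.062500, coefficient = 1

I ≈ (0.250000/3) × 39.375000 = 3.281250
Exact value: 3.281250
Error: 0.000000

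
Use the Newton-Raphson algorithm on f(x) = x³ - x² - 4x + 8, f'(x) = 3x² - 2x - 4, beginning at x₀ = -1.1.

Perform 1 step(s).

f(x) = x³ - x² - 4x + 8
f'(x) = 3x² - 2x - 4
x₀ = -1.1

Newton-Raphson formula: x_{n+1} = x_n - f(x_n)/f'(x_n)

Iteration 1:
  f(-1.100000) = 9.859000
  f'(-1.100000) = 1.830000
  x_1 = -1.100000 - 9.859000/1.830000 = -6.487432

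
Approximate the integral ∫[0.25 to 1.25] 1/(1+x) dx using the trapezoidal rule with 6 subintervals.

f(x) = 1/(1+x)
a = 0.25, b = 1.25, n = 6
h = (b - a)/n = 0.166667

Trapezoidal rule: (h/2)[f(x₀) + 2f(x₁) + 2f(x₂) + ... + f(xₙ)]

x_0 = 0.2500, f(x_0) = 0.800000, coefficient = 1
x_1 = 0.4167, f(x_1) = 0.705882, coefficient = 2
x_2 = 0.5833, f(x_2) = 0.631579, coefficient = 2
x_3 = 0.7500, f(x_3) = 0.571429, coefficient = 2
x_4 = 0.9167, f(x_4) = 0.521739, coefficient = 2
x_5 = 1.0833, f(x_5) = 0.480000, coefficient = 2
x_6 = 1.2500, f(x_6) = 0.444444, coefficient = 1

I ≈ (0.166667/2) × 7.065702 = 0.588809
Exact value: 0.587787
Error: 0.001022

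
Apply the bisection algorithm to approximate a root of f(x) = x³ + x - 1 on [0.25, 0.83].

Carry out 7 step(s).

f(x) = x³ + x - 1
Initial interval: [0.25, 0.83]

Iteration 1:
  c_1 = (0.250000 + 0.830000)/2 = 0.540000
  f(c_1) = f(0.540000) = -0.302536
  f(a) × f(c) ≥ 0, new interval: [0.540000, 0.830000]
Iteration 2:
  c_2 = (0.540000 + 0.830000)/2 = 0.685000
  f(c_2) = f(0.685000) = 0.006419
  f(a) × f(c) < 0, new interval: [0.540000, 0.685000]
Iteration 3:
  c_3 = (0.540000 + 0.685000)/2 = 0.612500
  f(c_3) = f(0.612500) = -0.157717
  f(a) × f(c) ≥ 0, new interval: [0.612500, 0.685000]
Iteration 4:
  c_4 = (0.612500 + 0.685000)/2 = 0.648750
  f(c_4) = f(0.648750) = -0.078206
  f(a) × f(c) ≥ 0, new interval: [0.648750, 0.685000]
Iteration 5:
  c_5 = (0.648750 + 0.685000)/2 = 0.666875
  f(c_5) = f(0.666875) = -0.036551
  f(a) × f(c) ≥ 0, new interval: [0.666875, 0.685000]
Iteration 6:
  c_6 = (0.666875 + 0.685000)/2 = 0.675938
  f(c_6) = f(0.675938) = -0.015232
  f(a) × f(c) ≥ 0, new interval: [0.675938, 0.685000]
Iteration 7:
  c_7 = (0.675938 + 0.685000)/2 = 0.680469
  f(c_7) = f(0.680469) = -0.004449
  f(a) × f(c) ≥ 0, new interval: [0.680469, 0.685000]

After 7 iteration(s), the approximation is c_7 = 0.680469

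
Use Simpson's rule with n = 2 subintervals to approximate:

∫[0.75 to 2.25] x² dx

f(x) = x²
a = 0.75, b = 2.25, n = 2
h = (b - a)/n = 0.750000

Simpson's rule: (h/3)[f(x₀) + 4f(x₁) + 2f(x₂) + ... + f(xₙ)]

x_0 = 0.7500, f(x_0) = 0.562500, coefficient = 1
x_1 = 1.5000, f(x_1) = 2.250000, coefficient = 4
x_2 = 2.2500, f(x_2) = 5.062500, coefficient = 1

I ≈ (0.750000/3) × 14.625000 = 3.656250
Exact value: 3.656250
Error: 0.000000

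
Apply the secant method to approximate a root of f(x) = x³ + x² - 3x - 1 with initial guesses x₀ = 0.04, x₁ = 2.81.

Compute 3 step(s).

f(x) = x³ + x² - 3x - 1
x₀ = 0.04, x₁ = 2.81

Secant formula: x_{n+1} = x_n - f(x_n)(x_n - x_{n-1})/(f(x_n) - f(x_{n-1}))

Iteration 1:
  f(0.040000) = -1.118336
  f(2.810000) = 20.654141
  x_2 = 2.810000 - 20.654141×(2.810000 - 0.040000)/(20.654141 - (-1.118336))
       = 0.182280
Iteration 2:
  f(2.810000) = 20.654141
  f(0.182280) = -1.507558
  x_3 = 0.182280 - (-1.507558)×(0.182280 - 2.810000)/(-1.507558 - 20.654141)
       = 0.361032
Iteration 3:
  f(0.182280) = -1.507558
  f(0.361032) = -1.905693
  x_4 = 0.361032 - (-1.905693)×(0.361032 - 0.182280)/(-1.905693 - (-1.507558))
       = -0.494572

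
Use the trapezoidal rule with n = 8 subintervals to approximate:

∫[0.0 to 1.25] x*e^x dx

f(x) = x*e^x
a = 0.0, b = 1.25, n = 8
h = (b - a)/n = 0.156250

Trapezoidal rule: (h/2)[f(x₀) + 2f(x₁) + 2f(x₂) + ... + f(xₙ)]

x_0 = 0.0000, f(x_0) = 0.000000, coefficient = 1
x_1 = 0.1562, f(x_1) = 0.182675, coefficient = 2
x_2 = 0.3125, f(x_2) = 0.427137, coefficient = 2
x_3 = 0.4688, f(x_3) = 0.749060, coefficient = 2
x_4 = 0.6250, f(x_4) = 1.167654, coefficient = 2
x_5 = 0.7812, f(x_5) = 1.706407, coefficient = 2
x_6 = 0.9375, f(x_6) = 2.393990, coefficient = 2
x_7 = 1.0938, f(x_7) = 3.265334, coefficient = 2
x_8 = 1.2500, f(x_8) = 4.362929, coefficient = 1

I ≈ (0.156250/2) × 24.147443 = 1.886519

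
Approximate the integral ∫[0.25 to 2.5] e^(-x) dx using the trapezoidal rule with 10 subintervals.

f(x) = e^(-x)
a = 0.25, b = 2.5, n = 10
h = (b - a)/n = 0.225000

Trapezoidal rule: (h/2)[f(x₀) + 2f(x₁) + 2f(x₂) + ... + f(xₙ)]

x_0 = 0.2500, f(x_0) = 0.778801, coefficient = 1
x_1 = 0.4750, f(x_1) = 0.621885, coefficient = 2
x_2 = 0.7000, f(x_2) = 0.496585, coefficient = 2
x_3 = 0.9250, f(x_3) = 0.396531, coefficient = 2
x_4 = 1.1500, f(x_4) = 0.316637, coefficient = 2
x_5 = 1.3750, f(x_5) = 0.252840, coefficient = 2
x_6 = 1.6000, f(x_6) = 0.201897, coefficient = 2
x_7 = 1.8250, f(x_7) = 0.161218, coefficient = 2
x_8 = 2.0500, f(x_8) = 0.128735, coefficient = 2
x_9 = 2.2750, f(x_9) = 0.102797, coefficient = 2
x_10 = 2.5000, f(x_10) = 0.082085, coefficient = 1

I ≈ (0.225000/2) × 6.219134 = 0.699653
Exact value: 0.696716
Error: 0.002937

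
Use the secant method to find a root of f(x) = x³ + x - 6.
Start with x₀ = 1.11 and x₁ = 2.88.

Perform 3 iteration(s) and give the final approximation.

f(x) = x³ + x - 6
x₀ = 1.11, x₁ = 2.88

Secant formula: x_{n+1} = x_n - f(x_n)(x_n - x_{n-1})/(f(x_n) - f(x_{n-1}))

Iteration 1:
  f(1.110000) = -3.522369
  f(2.880000) = 20.767872
  x_2 = 2.880000 - 20.767872×(2.880000 - 1.110000)/(20.767872 - (-3.522369))
       = 1.366671
Iteration 2:
  f(2.880000) = 20.767872
  f(1.366671) = -2.080677
  x_3 = 1.366671 - (-2.080677)×(1.366671 - 2.880000)/(-2.080677 - 20.767872)
       = 1.504480
Iteration 3:
  f(1.366671) = -2.080677
  f(1.504480) = -1.090187
  x_4 = 1.504480 - (-1.090187)×(1.504480 - 1.366671)/(-1.090187 - (-2.080677))
       = 1.656161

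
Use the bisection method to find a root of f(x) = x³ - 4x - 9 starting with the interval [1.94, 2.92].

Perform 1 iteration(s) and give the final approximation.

f(x) = x³ - 4x - 9
Initial interval: [1.94, 2.92]

Iteration 1:
  c_1 = (1.940000 + 2.920000)/2 = 2.430000
  f(c_1) = f(2.430000) = -4.371093
  f(a) × f(c) ≥ 0, new interval: [2.430000, 2.920000]

After 1 iteration(s), the approximation is c_1 = 2.430000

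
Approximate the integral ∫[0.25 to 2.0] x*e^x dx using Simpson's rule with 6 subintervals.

f(x) = x*e^x
a = 0.25, b = 2.0, n = 6
h = (b - a)/n = 0.291667

Simpson's rule: (h/3)[f(x₀) + 4f(x₁) + 2f(x₂) + ... + f(xₙ)]

x_0 = 0.2500, f(x_0) = 0.321006, coefficient = 1
x_1 = 0.5417, f(x_1) = 0.931054, coefficient = 4
x_2 = 0.8333, f(x_2) = 1.917480, coefficient = 2
x_3 = 1.1250, f(x_3) = 3.465244, coefficient = 4
x_4 = 1.4167, f(x_4) = 5.841417, coefficient = 2
x_5 = 1.7083, f(x_5) = 9.429580, coefficient = 4
x_6 = 2.0000, f(x_6) = 14.778112, coefficient = 1

I ≈ (0.291667/3) × 85.920425 = 8.353375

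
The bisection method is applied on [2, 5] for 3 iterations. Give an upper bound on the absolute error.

Bisection error bound: |error| ≤ (b-a)/2^n
|error| ≤ (5 - 2)/2^3 = 3/2^3
|error| ≤ 0.3750000000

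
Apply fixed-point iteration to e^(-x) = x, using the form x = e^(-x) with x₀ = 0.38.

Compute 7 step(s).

Equation: e^(-x) = x
Fixed-point form: x = e^(-x)
x₀ = 0.38

x_1 = g(0.380000) = 0.683861
x_2 = g(0.683861) = 0.504665
x_3 = g(0.504665) = 0.603708
x_4 = g(0.603708) = 0.546780
x_5 = g(0.546780) = 0.578810
x_6 = g(0.578810) = 0.560565
x_7 = g(0.560565) = 0.570887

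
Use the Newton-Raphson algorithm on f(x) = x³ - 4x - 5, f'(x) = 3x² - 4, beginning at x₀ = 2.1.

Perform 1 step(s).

f(x) = x³ - 4x - 5
f'(x) = 3x² - 4
x₀ = 2.1

Newton-Raphson formula: x_{n+1} = x_n - f(x_n)/f'(x_n)

Iteration 1:
  f(2.100000) = -4.139000
  f'(2.100000) = 9.230000
  x_1 = 2.100000 - (-4.139000)/9.230000 = 2.548429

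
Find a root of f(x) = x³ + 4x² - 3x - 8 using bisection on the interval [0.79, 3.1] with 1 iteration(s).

f(x) = x³ + 4x² - 3x - 8
Initial interval: [0.79, 3.1]

Iteration 1:
  c_1 = (0.790000 + 3.100000)/2 = 1.945000
  f(c_1) = f(1.945000) = 8.655084
  f(a) × f(c) < 0, new interval: [0.790000, 1.945000]

After 1 iteration(s), the approximation is c_1 = 1.945000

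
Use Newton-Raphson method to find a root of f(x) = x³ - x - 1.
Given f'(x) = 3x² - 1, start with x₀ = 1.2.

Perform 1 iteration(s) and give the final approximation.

f(x) = x³ - x - 1
f'(x) = 3x² - 1
x₀ = 1.2

Newton-Raphson formula: x_{n+1} = x_n - f(x_n)/f'(x_n)

Iteration 1:
  f(1.200000) = -0.472000
  f'(1.200000) = 3.320000
  x_1 = 1.200000 - (-0.472000)/3.320000 = 1.342169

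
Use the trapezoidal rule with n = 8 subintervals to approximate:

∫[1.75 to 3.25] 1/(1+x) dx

f(x) = 1/(1+x)
a = 1.75, b = 3.25, n = 8
h = (b - a)/n = 0.187500

Trapezoidal rule: (h/2)[f(x₀) + 2f(x₁) + 2f(x₂) + ... + f(xₙ)]

x_0 = 1.7500, f(x_0) = 0.363636, coefficient = 1
x_1 = 1.9375, f(x_1) = 0.340426, coefficient = 2
x_2 = 2.1250, f(x_2) = 0.320000, coefficient = 2
x_3 = 2.3125, f(x_3) = 0.301887, coefficient = 2
x_4 = 2.5000, f(x_4) = 0.285714, coefficient = 2
x_5 = 2.6875, f(x_5) = 0.271186, coefficient = 2
x_6 = 2.8750, f(x_6) = 0.258065, coefficient = 2
x_7 = 3.0625, f(x_7) = 0.246154, coefficient = 2
x_8 = 3.2500, f(x_8) = 0.235294, coefficient = 1

I ≈ (0.187500/2) × 4.645793 = 0.435543
Exact value: 0.435318
Error: 0.000225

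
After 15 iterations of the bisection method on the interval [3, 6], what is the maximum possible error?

Bisection error bound: |error| ≤ (b-a)/2^n
|error| ≤ (6 - 3)/2^15 = 3/2^15
|error| ≤ 0.0000915527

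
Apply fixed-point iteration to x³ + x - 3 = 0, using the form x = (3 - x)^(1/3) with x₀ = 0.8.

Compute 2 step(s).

Equation: x³ + x - 3 = 0
Fixed-point form: x = (3 - x)^(1/3)
x₀ = 0.8

x_1 = g(0.800000) = 1.300591
x_2 = g(1.300591) = 1.193345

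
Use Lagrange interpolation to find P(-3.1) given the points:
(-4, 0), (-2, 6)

Lagrange interpolation formula:
P(x) = Σ yᵢ × Lᵢ(x)
where Lᵢ(x) = Π_{j≠i} (x - xⱼ)/(xᵢ - xⱼ)

L_0(-3.1) = (-3.1 - (-2))/(-4 - (-2)) = 0.550000
L_1(-3.1) = (-3.1 - (-4))/(-2 - (-4)) = 0.450000

P(-3.1) = 0×L_0(-3.1) + 6×L_1(-3.1)
P(-3.1) = 2.700000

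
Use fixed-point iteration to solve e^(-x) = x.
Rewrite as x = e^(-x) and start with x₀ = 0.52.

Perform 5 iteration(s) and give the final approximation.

Equation: e^(-x) = x
Fixed-point form: x = e^(-x)
x₀ = 0.52

x_1 = g(0.520000) = 0.594521
x_2 = g(0.594521) = 0.551827
x_3 = g(0.551827) = 0.575897
x_4 = g(0.575897) = 0.562201
x_5 = g(0.562201) = 0.569953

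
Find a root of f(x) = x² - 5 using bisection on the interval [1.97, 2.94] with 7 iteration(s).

f(x) = x² - 5
Initial interval: [1.97, 2.94]

Iteration 1:
  c_1 = (1.970000 + 2.940000)/2 = 2.455000
  f(c_1) = f(2.455000) = 1.027025
  f(a) × f(c) < 0, new interval: [1.970000, 2.455000]
Iteration 2:
  c_2 = (1.970000 + 2.455000)/2 = 2.212500
  f(c_2) = f(2.212500) = -0.104844
  f(a) × f(c) ≥ 0, new interval: [2.212500, 2.455000]
Iteration 3:
  c_3 = (2.212500 + 2.455000)/2 = 2.333750
  f(c_3) = f(2.333750) = 0.446389
  f(a) × f(c) < 0, new interval: [2.212500, 2.333750]
Iteration 4:
  c_4 = (2.212500 + 2.333750)/2 = 2.273125
  f(c_4) = f(2.273125) = 0.167097
  f(a) × f(c) < 0, new interval: [2.212500, 2.273125]
Iteration 5:
  c_5 = (2.212500 + 2.273125)/2 = 2.242813
  f(c_5) = f(2.242813) = 0.030208
  f(a) × f(c) < 0, new interval: [2.212500, 2.242813]
Iteration 6:
  c_6 = (2.212500 + 2.242813)/2 = 2.227656
  f(c_6) = f(2.227656) = -0.037548
  f(a) × f(c) ≥ 0, new interval: [2.227656, 2.242813]
Iteration 7:
  c_7 = (2.227656 + 2.242813)/2 = 2.235234
  f(c_7) = f(2.235234) = -0.003727
  f(a) × f(c) ≥ 0, new interval: [2.235234, 2.242813]

After 7 iteration(s), the approximation is c_7 = 2.235234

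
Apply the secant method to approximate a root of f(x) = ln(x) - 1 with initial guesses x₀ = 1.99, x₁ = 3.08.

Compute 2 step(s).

f(x) = ln(x) - 1
x₀ = 1.99, x₁ = 3.08

Secant formula: x_{n+1} = x_n - f(x_n)(x_n - x_{n-1})/(f(x_n) - f(x_{n-1}))

Iteration 1:
  f(1.990000) = -0.311865
  f(3.080000) = 0.124930
  x_2 = 3.080000 - 0.124930×(3.080000 - 1.990000)/(0.124930 - (-0.311865))
       = 2.768244
Iteration 2:
  f(3.080000) = 0.124930
  f(2.768244) = 0.018213
  x_3 = 2.768244 - 0.018213×(2.768244 - 3.080000)/(0.018213 - 0.124930)
       = 2.715037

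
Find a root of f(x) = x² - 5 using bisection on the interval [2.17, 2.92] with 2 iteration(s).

f(x) = x² - 5
Initial interval: [2.17, 2.92]

Iteration 1:
  c_1 = (2.170000 + 2.920000)/2 = 2.545000
  f(c_1) = f(2.545000) = 1.477025
  f(a) × f(c) < 0, new interval: [2.170000, 2.545000]
Iteration 2:
  c_2 = (2.170000 + 2.545000)/2 = 2.357500
  f(c_2) = f(2.357500) = 0.557806
  f(a) × f(c) < 0, new interval: [2.170000, 2.357500]

After 2 iteration(s), the approximation is c_2 = 2.357500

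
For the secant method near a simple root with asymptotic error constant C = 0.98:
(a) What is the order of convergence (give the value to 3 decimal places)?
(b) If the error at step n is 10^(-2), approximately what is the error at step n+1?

(a) Secant method has superlinear convergence with order φ = (1+√5)/2 ≈ 1.618.
    This means |e_{n+1}| ≈ C|e_n|^1.618.

(b) With |e_n| = 10^(-2) and C = 0.98:
    |e_{n+1}| ≈ 0.98 × (10^(-2))^1.618 = 0.98 × 10^(-3.24)

(a) ≈ 1.618 (golden ratio); (b) |e_{n+1}| ≈ 5.691e-04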